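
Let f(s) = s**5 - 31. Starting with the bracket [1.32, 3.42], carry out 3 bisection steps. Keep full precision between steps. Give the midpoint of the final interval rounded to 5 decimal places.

1.97625

f(1.320000) = -26.992536, f(3.420000) = 436.875744 (opposite signs)
step 1: m = 2.370000, f(m) = 43.772470 > 0 → root in [1.320000, 2.370000]
step 2: m = 1.845000, f(m) = -9.621272 < 0 → root in [1.845000, 2.370000]
step 3: m = 2.107500, f(m) = 10.575542 > 0 → root in [1.845000, 2.107500]
Midpoint of [1.845000, 2.107500] = 1.976250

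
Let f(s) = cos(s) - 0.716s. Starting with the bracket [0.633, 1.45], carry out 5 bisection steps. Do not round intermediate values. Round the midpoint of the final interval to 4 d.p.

f(0.633000) = 0.353028, f(1.450000) = -0.917697 (opposite signs)
step 1: m = 1.041500, f(m) = -0.240788 < 0 → root in [0.633000, 1.041500]
step 2: m = 0.837250, f(m) = 0.070037 > 0 → root in [0.837250, 1.041500]
step 3: m = 0.939375, f(m) = -0.082300 < 0 → root in [0.837250, 0.939375]
step 4: m = 0.888313, f(m) = -0.005309 < 0 → root in [0.837250, 0.888313]
step 5: m = 0.862781, f(m) = 0.032576 > 0 → root in [0.862781, 0.888313]
Midpoint of [0.862781, 0.888313] = 0.875547

0.8755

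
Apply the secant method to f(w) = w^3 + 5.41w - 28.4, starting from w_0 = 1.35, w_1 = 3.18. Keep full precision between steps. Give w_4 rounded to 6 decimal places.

Secant update: w_(k+1) = w_k − f(w_k)·(w_k − w_(k-1))/(f(w_k) − f(w_(k-1))).
f(w_0) = -18.636125, f(w_1) = 20.961232
w_2 = 3.180000 - (20.961232)·(3.180000 - 1.350000)/(20.961232 - (-18.636125)) = 2.211272; f(w_2) = -5.624502
w_3 = 2.211272 - (-5.624502)·(2.211272 - 3.180000)/(-5.624502 - (20.961232)) = 2.416217; f(w_3) = -1.222133
w_4 = 2.416217 - (-1.222133)·(2.416217 - 2.211272)/(-1.222133 - (-5.624502)) = 2.473112; f(w_4) = 0.105779

2.473112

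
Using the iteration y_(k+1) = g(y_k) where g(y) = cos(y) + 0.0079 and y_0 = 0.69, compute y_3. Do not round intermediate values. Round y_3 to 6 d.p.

y_1 = g(0.690000) = 0.779146
y_2 = g(0.779146) = 0.719414
y_3 = g(0.719414) = 0.760092

0.760092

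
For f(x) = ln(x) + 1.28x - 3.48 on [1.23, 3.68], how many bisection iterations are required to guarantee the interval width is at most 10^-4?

15

Initial width b − a = 3.68 − 1.23 = 2.450000.
After n steps the width is (b−a)/2^n; need (b−a)/2^n ≤ 10^-4.
So n ≥ log₂(2.450000/10^-4) = log₂(24500.0000) ≈ 14.5805.
Hence n = 15.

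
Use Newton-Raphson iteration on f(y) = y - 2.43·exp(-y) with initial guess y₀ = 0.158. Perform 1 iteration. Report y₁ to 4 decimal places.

0.7814

f'(y) = 1 + 2.43·exp(-y)
y_0 = 0.158000: f = -1.916855, f' = 3.074855 → y_1 = 0.158000 - (-1.916855)/(3.074855) = 0.781397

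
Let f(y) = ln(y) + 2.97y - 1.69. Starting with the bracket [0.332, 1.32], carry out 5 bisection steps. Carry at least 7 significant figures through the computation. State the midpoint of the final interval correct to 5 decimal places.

0.68706

f(0.332000) = -1.806580, f(1.320000) = 2.508032 (opposite signs)
step 1: m = 0.826000, f(m) = 0.572059 > 0 → root in [0.332000, 0.826000]
step 2: m = 0.579000, f(m) = -0.516823 < 0 → root in [0.579000, 0.826000]
step 3: m = 0.702500, f(m) = 0.043315 > 0 → root in [0.579000, 0.702500]
step 4: m = 0.640750, f(m) = -0.232088 < 0 → root in [0.640750, 0.702500]
step 5: m = 0.671625, f(m) = -0.093329 < 0 → root in [0.671625, 0.702500]
Midpoint of [0.671625, 0.702500] = 0.687063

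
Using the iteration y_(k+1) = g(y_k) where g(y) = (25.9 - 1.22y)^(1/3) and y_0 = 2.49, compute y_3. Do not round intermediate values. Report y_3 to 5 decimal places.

y_1 = g(2.490000) = 2.838176
y_2 = g(2.838176) = 2.820489
y_3 = g(2.820489) = 2.821392

2.82139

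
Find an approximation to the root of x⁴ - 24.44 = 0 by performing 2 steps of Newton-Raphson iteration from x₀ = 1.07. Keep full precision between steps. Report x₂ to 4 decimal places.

4.3740

Newton update: x ← x − f(x)/f'(x).
f'(x) = 4x³
x_0 = 1.070000: f = -23.129204, f' = 4.900172 → x_1 = 1.070000 - (-23.129204)/(4.900172) = 5.790080
x_1 = 5.790080: f = 1099.487417, f' = 776.450351 → x_2 = 5.790080 - (1099.487417)/(776.450351) = 4.374037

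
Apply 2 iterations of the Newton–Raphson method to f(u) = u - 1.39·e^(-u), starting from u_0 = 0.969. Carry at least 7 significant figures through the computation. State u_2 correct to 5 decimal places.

Newton update: u ← u − f(u)/f'(u).
f'(u) = 1 + 1.39·e^(-u)
u_0 = 0.969000: f = 0.441547, f' = 1.527453 → u_1 = 0.969000 - (0.441547)/(1.527453) = 0.679926
u_1 = 0.679926: f = -0.024324, f' = 1.704250 → u_2 = 0.679926 - (-0.024324)/(1.704250) = 0.694198

0.69420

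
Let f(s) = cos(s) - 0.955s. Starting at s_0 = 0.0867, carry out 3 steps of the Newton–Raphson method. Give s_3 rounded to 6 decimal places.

0.759425

f'(s) = -sin(s) - 0.955
s_0 = 0.086700: f = 0.913445, f' = -1.041591 → s_1 = 0.086700 - (0.913445)/(-1.041591) = 0.963671
s_1 = 0.963671: f = -0.349797, f' = -1.776291 → s_2 = 0.963671 - (-0.349797)/(-1.776291) = 0.766746
s_2 = 0.766746: f = -0.012070, f' = -1.648795 → s_3 = 0.766746 - (-0.012070)/(-1.648795) = 0.759425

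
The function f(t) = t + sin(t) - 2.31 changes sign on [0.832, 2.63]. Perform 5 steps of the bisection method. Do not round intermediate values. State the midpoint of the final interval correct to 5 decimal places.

1.30959

f(0.832000) = -0.738720, f(2.630000) = 0.809567 (opposite signs)
step 1: m = 1.731000, f(m) = 0.408195 > 0 → root in [0.832000, 1.731000]
step 2: m = 1.281500, f(m) = -0.070055 < 0 → root in [1.281500, 1.731000]
step 3: m = 1.506250, f(m) = 0.194168 > 0 → root in [1.281500, 1.506250]
step 4: m = 1.393875, f(m) = 0.068265 > 0 → root in [1.281500, 1.393875]
step 5: m = 1.337687, f(m) = 0.000640 > 0 → root in [1.281500, 1.337687]
Midpoint of [1.281500, 1.337687] = 1.309594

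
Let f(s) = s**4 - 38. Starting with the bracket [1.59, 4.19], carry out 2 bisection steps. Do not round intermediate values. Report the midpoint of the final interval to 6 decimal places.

f(1.590000) = -31.608710, f(4.190000) = 270.216647 (opposite signs)
step 1: m = 2.890000, f(m) = 31.757574 > 0 → root in [1.590000, 2.890000]
step 2: m = 2.240000, f(m) = -12.823690 < 0 → root in [2.240000, 2.890000]
Midpoint of [2.240000, 2.890000] = 2.565000

2.565000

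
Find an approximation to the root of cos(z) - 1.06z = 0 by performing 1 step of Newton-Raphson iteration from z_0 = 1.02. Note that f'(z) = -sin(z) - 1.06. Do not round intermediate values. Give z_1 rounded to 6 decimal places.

Newton update: z ← z − f(z)/f'(z).
z_0 = 1.020000: f = -0.557834, f' = -1.912108 → z_1 = 1.020000 - (-0.557834)/(-1.912108) = 0.728262

0.728262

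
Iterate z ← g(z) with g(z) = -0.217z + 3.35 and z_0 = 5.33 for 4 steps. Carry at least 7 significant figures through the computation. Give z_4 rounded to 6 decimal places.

2.758385

z_1 = g(5.330000) = 2.193390
z_2 = g(2.193390) = 2.874034
z_3 = g(2.874034) = 2.726335
z_4 = g(2.726335) = 2.758385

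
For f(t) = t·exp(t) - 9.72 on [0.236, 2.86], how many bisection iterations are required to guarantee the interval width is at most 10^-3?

12

Initial width b − a = 2.86 − 0.236 = 2.624000.
After n steps the width is (b−a)/2^n; need (b−a)/2^n ≤ 10^-3.
So n ≥ log₂(2.624000/10^-3) = log₂(2624.0000) ≈ 11.3576.
Hence n = 12.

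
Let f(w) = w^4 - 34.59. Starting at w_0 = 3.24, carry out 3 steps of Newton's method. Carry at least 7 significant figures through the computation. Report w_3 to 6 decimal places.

f'(w) = 4w^3
w_0 = 3.240000: f = 75.609606, f' = 136.048896 → w_1 = 3.240000 - (75.609606)/(136.048896) = 2.684247
w_1 = 2.684247: f = 17.324634, f' = 77.361937 → w_2 = 2.684247 - (17.324634)/(77.361937) = 2.460304
w_2 = 2.460304: f = 2.049982, f' = 59.569839 → w_3 = 2.460304 - (2.049982)/(59.569839) = 2.425891

2.425891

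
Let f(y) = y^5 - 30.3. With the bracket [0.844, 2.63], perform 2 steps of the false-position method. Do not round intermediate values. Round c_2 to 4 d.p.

f(0.844000) = -29.871735, f(2.630000) = 95.528420
step 1: c = 1.269445, f(c) = -27.003371 < 0 → new bracket [1.269445, 2.630000]
step 2: c = 1.569282, f(c) = -20.782882 < 0 → new bracket [1.569282, 2.630000]

1.5693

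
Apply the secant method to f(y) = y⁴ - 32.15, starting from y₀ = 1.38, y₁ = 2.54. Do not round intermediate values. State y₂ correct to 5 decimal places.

2.25079

f(y_0) = -28.523261, f(y_1) = 9.473143
y_2 = 2.540000 - (9.473143)·(2.540000 - 1.380000)/(9.473143 - (-28.523261)) = 2.250792; f(y_2) = -6.484967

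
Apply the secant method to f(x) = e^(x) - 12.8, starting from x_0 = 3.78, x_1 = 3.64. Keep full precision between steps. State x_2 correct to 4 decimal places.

3.0214

Secant update: x_(k+1) = x_k − f(x_k)·(x_k − x_(k-1))/(f(x_k) − f(x_(k-1))).
f(x_0) = 31.016042, f(x_1) = 25.291837
x_2 = 3.640000 - (25.291837)·(3.640000 - 3.780000)/(25.291837 - (31.016042)) = 3.021424; f(x_2) = 7.720487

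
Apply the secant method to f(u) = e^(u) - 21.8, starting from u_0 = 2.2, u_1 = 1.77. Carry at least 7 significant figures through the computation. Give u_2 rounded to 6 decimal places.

3.941587

f(u_0) = -12.774987, f(u_1) = -15.929147
u_2 = 1.770000 - (-15.929147)·(1.770000 - 2.200000)/(-15.929147 - (-12.774987)) = 3.941587; f(u_2) = 29.700266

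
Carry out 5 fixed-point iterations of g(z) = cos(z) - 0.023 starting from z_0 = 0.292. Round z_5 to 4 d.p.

z_1 = g(0.292000) = 0.934670
z_2 = g(0.934670) = 0.571084
z_3 = g(0.571084) = 0.818316
z_4 = g(0.818316) = 0.660452
z_5 = g(0.660452) = 0.766715

0.7667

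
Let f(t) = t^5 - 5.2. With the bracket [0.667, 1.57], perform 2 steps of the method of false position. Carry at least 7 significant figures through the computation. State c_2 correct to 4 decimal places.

1.3289

f(0.667000) = -5.067983, f(1.570000) = 4.338899
step 1: c = 1.153494, f(c) = -3.157904 < 0 → new bracket [1.153494, 1.570000]
step 2: c = 1.328940, f(c) = -1.054977 < 0 → new bracket [1.328940, 1.570000]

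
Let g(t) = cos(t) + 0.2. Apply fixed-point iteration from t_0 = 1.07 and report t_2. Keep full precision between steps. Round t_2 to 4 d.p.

0.9775

t_1 = g(1.070000) = 0.680124
t_2 = g(0.680124) = 0.977495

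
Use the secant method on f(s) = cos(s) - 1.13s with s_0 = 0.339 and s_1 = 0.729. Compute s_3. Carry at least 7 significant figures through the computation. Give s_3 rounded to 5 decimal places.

0.68517

f(s_0) = 0.560018, f(s_1) = -0.077929
s_2 = 0.729000 - (-0.077929)·(0.729000 - 0.339000)/(-0.077929 - (0.560018)) = 0.681359; f(s_2) = 0.006782
s_3 = 0.681359 - (0.006782)·(0.681359 - 0.729000)/(0.006782 - (-0.077929)) = 0.685173; f(s_3) = 0.000064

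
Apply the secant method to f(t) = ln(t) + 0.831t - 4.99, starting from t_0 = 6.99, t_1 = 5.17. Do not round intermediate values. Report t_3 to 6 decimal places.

4.261538

Secant update: t_(k+1) = t_k − f(t_k)·(t_k − t_(k-1))/(f(t_k) − f(t_(k-1))).
f(t_0) = 2.763171, f(t_1) = 0.949143
t_2 = 5.170000 - (0.949143)·(5.170000 - 6.990000)/(0.949143 - (2.763171)) = 4.217733; f(t_2) = -0.045767
t_3 = 4.217733 - (-0.045767)·(4.217733 - 5.170000)/(-0.045767 - (0.949143)) = 4.261538; f(t_3) = 0.000968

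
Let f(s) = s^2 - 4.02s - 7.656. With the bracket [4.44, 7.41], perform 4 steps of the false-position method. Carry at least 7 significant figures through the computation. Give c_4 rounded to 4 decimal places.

5.4270

False-position update: c = (a·f(b) − b·f(a))/(f(b) − f(a)); replace the endpoint whose sign matches f(c).
f(4.440000) = -5.791200, f(7.410000) = 17.463900
step 1: c = 5.179617, f(c) = -1.649629 < 0 → new bracket [5.179617, 7.410000]
step 2: c = 5.372114, f(c) = -0.392288 < 0 → new bracket [5.372114, 7.410000]
step 3: c = 5.416885, f(c) = -0.089234 < 0 → new bracket [5.416885, 7.410000]
step 4: c = 5.427017, f(c) = -0.020092 < 0 → new bracket [5.427017, 7.410000]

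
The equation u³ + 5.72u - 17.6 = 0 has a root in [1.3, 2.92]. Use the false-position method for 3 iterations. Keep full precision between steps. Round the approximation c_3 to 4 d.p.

False-position update: c = (a·f(b) − b·f(a))/(f(b) − f(a)); replace the endpoint whose sign matches f(c).
f(1.300000) = -7.967000, f(2.920000) = 23.999488
step 1: c = 1.703752, f(c) = -2.908934 < 0 → new bracket [1.703752, 2.920000]
step 2: c = 1.835235, f(c) = -0.921230 < 0 → new bracket [1.835235, 2.920000]
step 3: c = 1.875335, f(c) = -0.277761 < 0 → new bracket [1.875335, 2.920000]

1.8753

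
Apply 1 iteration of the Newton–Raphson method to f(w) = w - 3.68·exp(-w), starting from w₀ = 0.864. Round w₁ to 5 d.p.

1.13331

f'(w) = 1 + 3.68·exp(-w)
w_0 = 0.864000: f = -0.687020, f' = 2.551020 → w_1 = 0.864000 - (-0.687020)/(2.551020) = 1.133312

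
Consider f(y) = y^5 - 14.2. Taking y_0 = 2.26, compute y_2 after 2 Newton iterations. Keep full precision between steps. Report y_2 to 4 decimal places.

f'(y) = 5y^4
y_0 = 2.260000: f = 44.757926, f' = 130.437889 → y_1 = 2.260000 - (44.757926)/(130.437889) = 1.916864
y_1 = 1.916864: f = 11.679542, f' = 67.504897 → y_2 = 1.916864 - (11.679542)/(67.504897) = 1.743846

1.7438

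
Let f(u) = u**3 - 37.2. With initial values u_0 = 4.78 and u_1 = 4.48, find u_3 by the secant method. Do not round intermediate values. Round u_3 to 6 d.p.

f(u_0) = 72.015352, f(u_1) = 52.715392
u_2 = 4.480000 - (52.715392)·(4.480000 - 4.780000)/(52.715392 - (72.015352)) = 3.660588; f(u_2) = 11.851532
u_3 = 3.660588 - (11.851532)·(3.660588 - 4.480000)/(11.851532 - (52.715392)) = 3.422938; f(u_3) = 2.904879

3.422938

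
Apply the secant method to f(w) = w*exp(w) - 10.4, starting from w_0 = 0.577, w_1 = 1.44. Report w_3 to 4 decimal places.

1.6824

f(w_0) = -9.372543, f(w_1) = -4.322198
w_2 = 1.440000 - (-4.322198)·(1.440000 - 0.577000)/(-4.322198 - (-9.372543)) = 2.178575; f(w_2) = 8.844890
w_3 = 2.178575 - (8.844890)·(2.178575 - 1.440000)/(8.844890 - (-4.322198)) = 1.682443; f(w_3) = -1.350680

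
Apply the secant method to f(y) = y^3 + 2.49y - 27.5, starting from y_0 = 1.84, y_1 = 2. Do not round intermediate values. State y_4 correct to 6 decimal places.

2.735463

f(y_0) = -16.688896, f(y_1) = -14.520000
y_2 = 2.000000 - (-14.520000)·(2.000000 - 1.840000)/(-14.520000 - (-16.688896)) = 3.071144; f(y_2) = 9.113951
y_3 = 3.071144 - (9.113951)·(3.071144 - 2.000000)/(9.113951 - (-14.520000)) = 2.658079; f(y_3) = -2.101030
y_4 = 2.658079 - (-2.101030)·(2.658079 - 3.071144)/(-2.101030 - (9.113951)) = 2.735463; f(y_4) = -0.219882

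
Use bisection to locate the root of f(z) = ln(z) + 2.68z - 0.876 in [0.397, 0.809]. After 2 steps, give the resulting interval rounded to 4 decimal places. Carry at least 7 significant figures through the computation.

[0.5000, 0.6030]

f(0.397000) = -0.735859, f(0.809000) = 1.080164 (opposite signs)
step 1: m = 0.603000, f(m) = 0.234202 > 0 → root in [0.397000, 0.603000]
step 2: m = 0.500000, f(m) = -0.229147 < 0 → root in [0.500000, 0.603000]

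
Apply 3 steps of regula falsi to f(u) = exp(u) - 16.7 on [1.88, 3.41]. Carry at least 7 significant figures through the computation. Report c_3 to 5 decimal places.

False-position update: c = (a·f(b) − b·f(a))/(f(b) − f(a)); replace the endpoint whose sign matches f(c).
f(1.880000) = -10.146495, f(3.410000) = 13.565244
step 1: c = 2.534703, f(c) = -4.087321 < 0 → new bracket [2.534703, 3.410000]
step 2: c = 2.737371, f(c) = -1.253673 < 0 → new bracket [2.737371, 3.410000]
step 3: c = 2.794275, f(c) = -0.349225 < 0 → new bracket [2.794275, 3.410000]

2.79428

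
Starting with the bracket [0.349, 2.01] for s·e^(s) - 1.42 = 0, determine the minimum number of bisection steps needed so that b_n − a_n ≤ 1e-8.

28

Initial width b − a = 2.01 − 0.349 = 1.661000.
After n steps the width is (b−a)/2^n; need (b−a)/2^n ≤ 1e-8.
So n ≥ log₂(1.661000/1e-8) = log₂(166100000.0000) ≈ 27.3075.
Hence n = 28.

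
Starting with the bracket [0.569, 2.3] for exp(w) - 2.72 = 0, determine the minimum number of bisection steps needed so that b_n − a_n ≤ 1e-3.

11

Initial width b − a = 2.3 − 0.569 = 1.731000.
After n steps the width is (b−a)/2^n; need (b−a)/2^n ≤ 1e-3.
So n ≥ log₂(1.731000/1e-3) = log₂(1731.0000) ≈ 10.7574.
Hence n = 11.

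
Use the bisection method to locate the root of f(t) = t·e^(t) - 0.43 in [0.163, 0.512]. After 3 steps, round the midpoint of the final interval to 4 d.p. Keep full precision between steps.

f(0.163000) = -0.238143, f(0.512000) = 0.424336 (opposite signs)
step 1: m = 0.337500, f(m) = 0.042986 > 0 → root in [0.163000, 0.337500]
step 2: m = 0.250250, f(m) = -0.108592 < 0 → root in [0.250250, 0.337500]
step 3: m = 0.293875, f(m) = -0.035733 < 0 → root in [0.293875, 0.337500]
Midpoint of [0.293875, 0.337500] = 0.315688

0.3157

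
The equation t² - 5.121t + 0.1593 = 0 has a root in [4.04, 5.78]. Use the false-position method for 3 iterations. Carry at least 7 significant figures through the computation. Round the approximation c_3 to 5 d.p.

5.08741

False-position update: c = (a·f(b) − b·f(a))/(f(b) − f(a)); replace the endpoint whose sign matches f(c).
f(4.040000) = -4.207940, f(5.780000) = 3.968320
step 1: c = 4.935497, f(c) = -0.756250 < 0 → new bracket [4.935497, 5.780000]
step 2: c = 5.070674, f(c) = -0.095885 < 0 → new bracket [5.070674, 5.780000]
step 3: c = 5.087409, f(c) = -0.011590 < 0 → new bracket [5.087409, 5.780000]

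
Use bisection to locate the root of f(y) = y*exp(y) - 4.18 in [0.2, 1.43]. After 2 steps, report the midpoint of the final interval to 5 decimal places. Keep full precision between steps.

f(0.200000) = -3.935719, f(1.430000) = 1.795540 (opposite signs)
step 1: m = 0.815000, f(m) = -2.338772 < 0 → root in [0.815000, 1.430000]
step 2: m = 1.122500, f(m) = -0.731090 < 0 → root in [1.122500, 1.430000]
Midpoint of [1.122500, 1.430000] = 1.276250

1.27625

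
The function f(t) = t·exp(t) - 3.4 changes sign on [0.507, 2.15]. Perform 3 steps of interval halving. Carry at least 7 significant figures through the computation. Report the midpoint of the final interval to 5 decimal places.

f(0.507000) = -2.558226, f(2.150000) = 15.057446 (opposite signs)
step 1: m = 1.328500, f(m) = 1.615587 > 0 → root in [0.507000, 1.328500]
step 2: m = 0.917750, f(m) = -1.102274 < 0 → root in [0.917750, 1.328500]
step 3: m = 1.123125, f(m) = 0.052988 > 0 → root in [0.917750, 1.123125]
Midpoint of [0.917750, 1.123125] = 1.020437

1.02044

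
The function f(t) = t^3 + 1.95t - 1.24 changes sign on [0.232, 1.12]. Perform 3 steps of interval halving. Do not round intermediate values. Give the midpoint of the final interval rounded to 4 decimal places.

0.5095

f(0.232000) = -0.775113, f(1.120000) = 2.348928 (opposite signs)
step 1: m = 0.676000, f(m) = 0.387116 > 0 → root in [0.232000, 0.676000]
step 2: m = 0.454000, f(m) = -0.261123 < 0 → root in [0.454000, 0.676000]
step 3: m = 0.565000, f(m) = 0.042112 > 0 → root in [0.454000, 0.565000]
Midpoint of [0.454000, 0.565000] = 0.509500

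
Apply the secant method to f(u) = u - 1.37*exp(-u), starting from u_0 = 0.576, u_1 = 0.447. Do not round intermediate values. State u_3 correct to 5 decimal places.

Secant update: u_(k+1) = u_k − f(u_k)·(u_k − u_(k-1))/(f(u_k) − f(u_(k-1))).
f(u_0) = -0.194135, f(u_1) = -0.429175
u_2 = 0.447000 - (-0.429175)·(0.447000 - 0.576000)/(-0.429175 - (-0.194135)) = 0.682550; f(u_2) = -0.009748
u_3 = 0.682550 - (-0.009748)·(0.682550 - 0.447000)/(-0.009748 - (-0.429175)) = 0.688024; f(u_3) = -0.000494

0.68802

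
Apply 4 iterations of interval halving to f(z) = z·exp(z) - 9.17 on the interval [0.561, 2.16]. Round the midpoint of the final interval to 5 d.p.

f(0.561000) = -8.186890, f(2.160000) = 9.559657 (opposite signs)
step 1: m = 1.360500, f(m) = -3.866578 < 0 → root in [1.360500, 2.160000]
step 2: m = 1.760250, f(m) = 1.063901 > 0 → root in [1.360500, 1.760250]
step 3: m = 1.560375, f(m) = -1.741669 < 0 → root in [1.560375, 1.760250]
step 4: m = 1.660313, f(m) = -0.435171 < 0 → root in [1.660313, 1.760250]
Midpoint of [1.660313, 1.760250] = 1.710281

1.71028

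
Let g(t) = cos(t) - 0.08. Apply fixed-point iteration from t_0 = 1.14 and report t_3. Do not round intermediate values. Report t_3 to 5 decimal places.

t_1 = g(1.140000) = 0.337595
t_2 = g(0.337595) = 0.863554
t_3 = g(0.863554) = 0.569740

0.56974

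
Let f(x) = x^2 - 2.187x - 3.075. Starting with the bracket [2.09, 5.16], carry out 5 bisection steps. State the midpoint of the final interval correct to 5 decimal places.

3.19328

f(2.090000) = -3.277730, f(5.160000) = 12.265680 (opposite signs)
step 1: m = 3.625000, f(m) = 2.137750 > 0 → root in [2.090000, 3.625000]
step 2: m = 2.857500, f(m) = -1.159046 < 0 → root in [2.857500, 3.625000]
step 3: m = 3.241250, f(m) = 0.342088 > 0 → root in [2.857500, 3.241250]
step 4: m = 3.049375, f(m) = -0.445295 < 0 → root in [3.049375, 3.241250]
step 5: m = 3.145313, f(m) = -0.060808 < 0 → root in [3.145313, 3.241250]
Midpoint of [3.145313, 3.241250] = 3.193281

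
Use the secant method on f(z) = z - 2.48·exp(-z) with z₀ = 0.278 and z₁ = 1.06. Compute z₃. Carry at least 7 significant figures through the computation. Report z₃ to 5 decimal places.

f(z_0) = -1.600096, f(z_1) = 0.200790
z_2 = 1.060000 - (0.200790)·(1.060000 - 0.278000)/(0.200790 - (-1.600096)) = 0.972811; f(z_2) = 0.035324
z_3 = 0.972811 - (0.035324)·(0.972811 - 1.060000)/(0.035324 - (0.200790)) = 0.954198; f(z_3) = -0.000902

0.95420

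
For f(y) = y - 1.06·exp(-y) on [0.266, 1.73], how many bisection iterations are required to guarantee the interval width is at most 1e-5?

Initial width b − a = 1.73 − 0.266 = 1.464000.
After n steps the width is (b−a)/2^n; need (b−a)/2^n ≤ 1e-5.
So n ≥ log₂(1.464000/1e-5) = log₂(146400.0000) ≈ 17.1596.
Hence n = 18.

18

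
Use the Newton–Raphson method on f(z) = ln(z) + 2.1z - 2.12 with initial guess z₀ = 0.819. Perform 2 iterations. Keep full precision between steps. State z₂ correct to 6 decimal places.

1.006451

Newton update: z ← z − f(z)/f'(z).
f'(z) = 1/z + 2.1
z_0 = 0.819000: f = -0.599771, f' = 3.321001 → z_1 = 0.819000 - (-0.599771)/(3.321001) = 0.999600
z_1 = 0.999600: f = -0.021242, f' = 3.100401 → z_2 = 0.999600 - (-0.021242)/(3.100401) = 1.006451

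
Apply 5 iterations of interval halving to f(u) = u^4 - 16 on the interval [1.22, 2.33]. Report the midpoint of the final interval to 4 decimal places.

2.0005

f(1.220000) = -13.784665, f(2.330000) = 13.472955 (opposite signs)
step 1: m = 1.775000, f(m) = -6.073562 < 0 → root in [1.775000, 2.330000]
step 2: m = 2.052500, f(m) = 1.747315 > 0 → root in [1.775000, 2.052500]
step 3: m = 1.913750, f(m) = -2.586540 < 0 → root in [1.913750, 2.052500]
step 4: m = 1.983125, f(m) = -0.533204 < 0 → root in [1.983125, 2.052500]
step 5: m = 2.017813, f(m) = 0.577660 > 0 → root in [1.983125, 2.017813]
Midpoint of [1.983125, 2.017813] = 2.000469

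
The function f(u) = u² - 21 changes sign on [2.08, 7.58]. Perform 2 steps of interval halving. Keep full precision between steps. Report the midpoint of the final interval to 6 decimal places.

4.142500

f(2.080000) = -16.673600, f(7.580000) = 36.456400 (opposite signs)
step 1: m = 4.830000, f(m) = 2.328900 > 0 → root in [2.080000, 4.830000]
step 2: m = 3.455000, f(m) = -9.062975 < 0 → root in [3.455000, 4.830000]
Midpoint of [3.455000, 4.830000] = 4.142500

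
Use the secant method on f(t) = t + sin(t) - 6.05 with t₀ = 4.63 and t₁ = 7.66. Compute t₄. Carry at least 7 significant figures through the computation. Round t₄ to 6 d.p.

Secant update: t_(k+1) = t_k − f(t_k)·(t_k − t_(k-1))/(f(t_k) − f(t_(k-1))).
f(t_0) = -2.416608, f(t_1) = 2.591244
t_2 = 7.660000 - (2.591244)·(7.660000 - 4.630000)/(2.591244 - (-2.416608)) = 6.092168; f(t_2) = -0.147690
t_3 = 6.092168 - (-0.147690)·(6.092168 - 7.660000)/(-0.147690 - (2.591244)) = 6.176709; f(t_3) = 0.020434
t_4 = 6.176709 - (0.020434)·(6.176709 - 6.092168)/(0.020434 - (-0.147690)) = 6.166434; f(t_4) = -0.000053

6.166434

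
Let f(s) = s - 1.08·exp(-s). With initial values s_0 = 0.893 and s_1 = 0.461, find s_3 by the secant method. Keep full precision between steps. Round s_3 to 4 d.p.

Secant update: s_(k+1) = s_k − f(s_k)·(s_k − s_(k-1))/(f(s_k) − f(s_(k-1))).
f(s_0) = 0.450820, f(s_1) = -0.220105
s_2 = 0.461000 - (-0.220105)·(0.461000 - 0.893000)/(-0.220105 - (0.450820)) = 0.602723; f(s_2) = 0.011618
s_3 = 0.602723 - (0.011618)·(0.602723 - 0.461000)/(0.011618 - (-0.220105)) = 0.595617; f(s_3) = 0.000297

0.5956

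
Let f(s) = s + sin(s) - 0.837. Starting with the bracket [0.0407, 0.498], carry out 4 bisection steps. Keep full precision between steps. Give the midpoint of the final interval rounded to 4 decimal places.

f(0.040700) = -0.755611, f(0.498000) = 0.138669 (opposite signs)
step 1: m = 0.269350, f(m) = -0.301545 < 0 → root in [0.269350, 0.498000]
step 2: m = 0.383675, f(m) = -0.078994 < 0 → root in [0.383675, 0.498000]
step 3: m = 0.440837, f(m) = 0.030535 > 0 → root in [0.383675, 0.440837]
step 4: m = 0.412256, f(m) = -0.024066 < 0 → root in [0.412256, 0.440837]
Midpoint of [0.412256, 0.440837] = 0.426547

0.4265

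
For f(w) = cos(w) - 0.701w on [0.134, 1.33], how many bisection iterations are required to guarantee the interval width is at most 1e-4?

Initial width b − a = 1.33 − 0.134 = 1.196000.
After n steps the width is (b−a)/2^n; need (b−a)/2^n ≤ 1e-4.
So n ≥ log₂(1.196000/1e-4) = log₂(11960.0000) ≈ 13.5459.
Hence n = 14.

14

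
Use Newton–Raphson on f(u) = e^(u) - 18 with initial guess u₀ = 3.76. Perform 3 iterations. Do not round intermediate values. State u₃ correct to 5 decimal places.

2.89108

Newton update: u ← u − f(u)/f'(u).
f'(u) = e^(u)
u_0 = 3.760000: f = 24.948426, f' = 42.948426 → u_1 = 3.760000 - (24.948426)/(42.948426) = 3.179107
u_1 = 3.179107: f = 6.025297, f' = 24.025297 → u_2 = 3.179107 - (6.025297)/(24.025297) = 2.928318
u_2 = 2.928318: f = 0.696150, f' = 18.696150 → u_3 = 2.928318 - (0.696150)/(18.696150) = 2.891083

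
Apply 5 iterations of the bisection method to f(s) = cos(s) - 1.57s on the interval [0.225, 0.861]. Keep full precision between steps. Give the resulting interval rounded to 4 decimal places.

f(0.225000) = 0.621544, f(0.861000) = -0.700091 (opposite signs)
step 1: m = 0.543000, f(m) = 0.003652 > 0 → root in [0.543000, 0.861000]
step 2: m = 0.702000, f(m) = -0.338588 < 0 → root in [0.543000, 0.702000]
step 3: m = 0.622500, f(m) = -0.164902 < 0 → root in [0.543000, 0.622500]
step 4: m = 0.582750, f(m) = -0.079965 < 0 → root in [0.543000, 0.582750]
step 5: m = 0.562875, f(m) = -0.037989 < 0 → root in [0.543000, 0.562875]

[0.5430, 0.5629]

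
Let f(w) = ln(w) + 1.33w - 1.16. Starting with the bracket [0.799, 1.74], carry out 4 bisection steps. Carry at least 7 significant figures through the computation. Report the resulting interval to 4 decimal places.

[0.9166, 0.9754]

f(0.799000) = -0.321724, f(1.740000) = 1.708085 (opposite signs)
step 1: m = 1.269500, f(m) = 0.767058 > 0 → root in [0.799000, 1.269500]
step 2: m = 1.034250, f(m) = 0.249229 > 0 → root in [0.799000, 1.034250]
step 3: m = 0.916625, f(m) = -0.027946 < 0 → root in [0.916625, 1.034250]
step 4: m = 0.975438, f(m) = 0.112463 > 0 → root in [0.916625, 0.975438]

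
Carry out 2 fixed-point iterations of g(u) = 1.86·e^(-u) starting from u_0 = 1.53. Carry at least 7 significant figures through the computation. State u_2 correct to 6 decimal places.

u_1 = g(1.530000) = 0.402756
u_2 = g(0.402756) = 1.243363

1.243363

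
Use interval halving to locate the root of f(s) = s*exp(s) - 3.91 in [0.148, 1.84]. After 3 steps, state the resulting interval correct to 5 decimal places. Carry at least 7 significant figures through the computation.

f(0.148000) = -3.738392, f(1.840000) = 7.675630 (opposite signs)
step 1: m = 0.994000, f(m) = -1.224191 < 0 → root in [0.994000, 1.840000]
step 2: m = 1.417000, f(m) = 1.934739 > 0 → root in [0.994000, 1.417000]
step 3: m = 1.205500, f(m) = 0.114475 > 0 → root in [0.994000, 1.205500]

[0.99400, 1.20550]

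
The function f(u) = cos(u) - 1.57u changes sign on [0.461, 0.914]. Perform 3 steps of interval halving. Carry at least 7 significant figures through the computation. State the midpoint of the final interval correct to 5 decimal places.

0.54594

f(0.461000) = 0.171838, f(0.914000) = -0.824397 (opposite signs)
step 1: m = 0.687500, f(m) = -0.306540 < 0 → root in [0.461000, 0.687500]
step 2: m = 0.574250, f(m) = -0.061973 < 0 → root in [0.461000, 0.574250]
step 3: m = 0.517625, f(m) = 0.056326 > 0 → root in [0.517625, 0.574250]
Midpoint of [0.517625, 0.574250] = 0.545937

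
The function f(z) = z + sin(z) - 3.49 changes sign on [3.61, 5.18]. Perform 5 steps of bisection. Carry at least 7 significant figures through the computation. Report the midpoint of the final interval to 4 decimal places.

4.4686

f(3.610000) = -0.331466, f(5.180000) = 0.797352 (opposite signs)
step 1: m = 4.395000, f(m) = -0.045054 < 0 → root in [4.395000, 5.180000]
step 2: m = 4.787500, f(m) = 0.300320 > 0 → root in [4.395000, 4.787500]
step 3: m = 4.591250, f(m) = 0.108578 > 0 → root in [4.395000, 4.591250]
step 4: m = 4.493125, f(m) = 0.027067 > 0 → root in [4.395000, 4.493125]
step 5: m = 4.444062, f(m) = -0.010153 < 0 → root in [4.444062, 4.493125]
Midpoint of [4.444062, 4.493125] = 4.468594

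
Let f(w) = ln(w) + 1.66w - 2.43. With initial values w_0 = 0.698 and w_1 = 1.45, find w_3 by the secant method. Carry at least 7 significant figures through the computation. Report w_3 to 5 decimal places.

1.30374

Secant update: w_(k+1) = w_k − f(w_k)·(w_k − w_(k-1))/(f(w_k) − f(w_(k-1))).
f(w_0) = -1.630856, f(w_1) = 0.348564
w_2 = 1.450000 - (0.348564)·(1.450000 - 0.698000)/(0.348564 - (-1.630856)) = 1.317577; f(w_2) = 0.032973
w_3 = 1.317577 - (0.032973)·(1.317577 - 1.450000)/(0.032973 - (0.348564)) = 1.303742; f(w_3) = -0.000550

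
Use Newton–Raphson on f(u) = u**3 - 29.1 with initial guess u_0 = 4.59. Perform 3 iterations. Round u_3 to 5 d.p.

Newton update: u ← u − f(u)/f'(u).
f'(u) = 3u**2
u_0 = 4.590000: f = 67.602579, f' = 63.204300 → u_1 = 4.590000 - (67.602579)/(63.204300) = 3.520412
u_1 = 3.520412: f = 14.529514, f' = 37.179896 → u_2 = 3.520412 - (14.529514)/(37.179896) = 3.129622
u_2 = 3.129622: f = 1.553194, f' = 29.383605 → u_3 = 3.129622 - (1.553194)/(29.383605) = 3.076763

3.07676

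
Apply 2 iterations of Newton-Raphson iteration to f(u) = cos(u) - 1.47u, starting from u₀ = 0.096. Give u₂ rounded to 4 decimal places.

0.5729

f'(u) = -sin(u) - 1.47
u_0 = 0.096000: f = 0.854276, f' = -1.565853 → u_1 = 0.096000 - (0.854276)/(-1.565853) = 0.641566
u_1 = 0.641566: f = -0.141942, f' = -2.068451 → u_2 = 0.641566 - (-0.141942)/(-2.068451) = 0.572943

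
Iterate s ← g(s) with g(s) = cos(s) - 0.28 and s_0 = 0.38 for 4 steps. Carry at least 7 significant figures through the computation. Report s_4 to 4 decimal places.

0.5513

s_1 = g(0.380000) = 0.648665
s_2 = g(0.648665) = 0.516891
s_3 = g(0.516891) = 0.589360
s_4 = g(0.589360) = 0.551297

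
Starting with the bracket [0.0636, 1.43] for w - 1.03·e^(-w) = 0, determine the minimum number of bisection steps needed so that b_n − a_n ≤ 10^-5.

18

Initial width b − a = 1.43 − 0.0636 = 1.366400.
After n steps the width is (b−a)/2^n; need (b−a)/2^n ≤ 10^-5.
So n ≥ log₂(1.366400/10^-5) = log₂(136640.0000) ≈ 17.0600.
Hence n = 18.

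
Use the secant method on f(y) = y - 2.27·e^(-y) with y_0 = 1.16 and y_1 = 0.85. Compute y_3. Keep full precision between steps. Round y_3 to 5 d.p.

0.91200

f(y_0) = 0.448386, f(y_1) = -0.120232
y_2 = 0.850000 - (-0.120232)·(0.850000 - 1.160000)/(-0.120232 - (0.448386)) = 0.915548; f(y_2) = 0.006874
y_3 = 0.915548 - (0.006874)·(0.915548 - 0.850000)/(0.006874 - (-0.120232)) = 0.912003; f(y_3) = 0.000102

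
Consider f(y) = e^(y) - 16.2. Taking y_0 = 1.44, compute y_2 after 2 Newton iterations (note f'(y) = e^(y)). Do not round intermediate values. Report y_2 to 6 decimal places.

3.502878

y_0 = 1.440000: f = -11.979304, f' = 4.220696 → y_1 = 1.440000 - (-11.979304)/(4.220696) = 4.278230
y_1 = 4.278230: f = 55.912665, f' = 72.112665 → y_2 = 4.278230 - (55.912665)/(72.112665) = 3.502878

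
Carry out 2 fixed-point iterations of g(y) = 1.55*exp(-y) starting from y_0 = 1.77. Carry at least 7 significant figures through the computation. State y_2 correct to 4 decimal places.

1.1903

y_1 = g(1.770000) = 0.264016
y_2 = g(0.264016) = 1.190340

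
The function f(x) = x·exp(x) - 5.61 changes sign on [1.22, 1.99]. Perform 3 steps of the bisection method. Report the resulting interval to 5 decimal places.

f(1.220000) = -1.477631, f(1.990000) = 8.947912 (opposite signs)
step 1: m = 1.605000, f(m) = 2.379465 > 0 → root in [1.220000, 1.605000]
step 2: m = 1.412500, f(m) = 0.190019 > 0 → root in [1.220000, 1.412500]
step 3: m = 1.316250, f(m) = -0.701164 < 0 → root in [1.316250, 1.412500]

[1.31625, 1.41250]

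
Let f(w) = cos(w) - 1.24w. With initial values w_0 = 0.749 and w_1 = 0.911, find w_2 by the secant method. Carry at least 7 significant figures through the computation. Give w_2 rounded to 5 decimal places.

0.64967

f(w_0) = -0.196390, f(w_1) = -0.516684
w_2 = 0.911000 - (-0.516684)·(0.911000 - 0.749000)/(-0.516684 - (-0.196390)) = 0.649669; f(w_2) = -0.009305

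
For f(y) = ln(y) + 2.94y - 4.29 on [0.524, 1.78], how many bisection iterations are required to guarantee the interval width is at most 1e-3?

Initial width b − a = 1.78 − 0.524 = 1.256000.
After n steps the width is (b−a)/2^n; need (b−a)/2^n ≤ 1e-3.
So n ≥ log₂(1.256000/1e-3) = log₂(1256.0000) ≈ 10.2946.
Hence n = 11.

11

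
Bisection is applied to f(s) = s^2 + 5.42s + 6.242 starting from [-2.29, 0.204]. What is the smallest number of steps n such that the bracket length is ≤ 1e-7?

Initial width b − a = 0.204 − -2.29 = 2.494000.
After n steps the width is (b−a)/2^n; need (b−a)/2^n ≤ 1e-7.
So n ≥ log₂(2.494000/1e-7) = log₂(24940000.0000) ≈ 24.5720.
Hence n = 25.

25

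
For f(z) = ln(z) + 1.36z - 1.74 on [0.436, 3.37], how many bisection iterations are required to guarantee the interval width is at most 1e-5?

19

Initial width b − a = 3.37 − 0.436 = 2.934000.
After n steps the width is (b−a)/2^n; need (b−a)/2^n ≤ 1e-5.
So n ≥ log₂(2.934000/1e-5) = log₂(293400.0000) ≈ 18.1625.
Hence n = 19.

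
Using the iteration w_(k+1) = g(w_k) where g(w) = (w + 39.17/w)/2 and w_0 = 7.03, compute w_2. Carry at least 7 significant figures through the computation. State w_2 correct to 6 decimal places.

6.258736

w_1 = g(7.030000) = 6.300917
w_2 = g(6.300917) = 6.258736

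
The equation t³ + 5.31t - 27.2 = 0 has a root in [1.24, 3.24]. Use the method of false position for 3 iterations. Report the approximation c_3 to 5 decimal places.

f(1.240000) = -18.708976, f(3.240000) = 24.016624
step 1: c = 2.115774, f(c) = -6.493986 < 0 → new bracket [2.115774, 3.240000]
step 2: c = 2.355058, f(c) = -1.632790 < 0 → new bracket [2.355058, 3.240000]
step 3: c = 2.411392, f(c) = -0.373729 < 0 → new bracket [2.411392, 3.240000]

2.41139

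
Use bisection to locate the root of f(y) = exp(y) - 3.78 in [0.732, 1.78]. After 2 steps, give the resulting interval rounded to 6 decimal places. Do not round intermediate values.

[1.256000, 1.518000]

f(0.732000) = -1.700765, f(1.780000) = 2.149856 (opposite signs)
step 1: m = 1.256000, f(m) = -0.268652 < 0 → root in [1.256000, 1.780000]
step 2: m = 1.518000, f(m) = 0.783090 > 0 → root in [1.256000, 1.518000]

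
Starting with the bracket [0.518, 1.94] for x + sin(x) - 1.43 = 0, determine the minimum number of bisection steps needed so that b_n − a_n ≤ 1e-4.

14

Initial width b − a = 1.94 − 0.518 = 1.422000.
After n steps the width is (b−a)/2^n; need (b−a)/2^n ≤ 1e-4.
So n ≥ log₂(1.422000/1e-4) = log₂(14220.0000) ≈ 13.7956.
Hence n = 14.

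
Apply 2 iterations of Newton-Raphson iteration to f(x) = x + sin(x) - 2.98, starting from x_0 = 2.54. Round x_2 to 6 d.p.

2.074218

f'(x) = 1 + cos(x)
x_0 = 2.540000: f = 0.125956, f' = 0.175565 → x_1 = 2.540000 - (0.125956)/(0.175565) = 1.822565
x_1 = 1.822565: f = -0.188962, f' = 0.750883 → x_2 = 1.822565 - (-0.188962)/(0.750883) = 2.074218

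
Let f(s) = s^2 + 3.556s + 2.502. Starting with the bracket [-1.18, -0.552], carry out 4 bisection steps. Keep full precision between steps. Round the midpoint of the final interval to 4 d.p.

-0.9641

f(-1.180000) = -0.301680, f(-0.552000) = 0.843792 (opposite signs)
step 1: m = -0.866000, f(m) = 0.172460 > 0 → root in [-1.180000, -0.866000]
step 2: m = -1.023000, f(m) = -0.089259 < 0 → root in [-1.023000, -0.866000]
step 3: m = -0.944500, f(m) = 0.035438 > 0 → root in [-1.023000, -0.944500]
step 4: m = -0.983750, f(m) = -0.028451 < 0 → root in [-0.983750, -0.944500]
Midpoint of [-0.983750, -0.944500] = -0.964125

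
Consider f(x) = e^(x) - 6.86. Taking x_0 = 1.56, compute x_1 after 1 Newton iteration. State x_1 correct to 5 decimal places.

2.00153

f'(x) = e^(x)
x_0 = 1.560000: f = -2.101179, f' = 4.758821 → x_1 = 1.560000 - (-2.101179)/(4.758821) = 2.001533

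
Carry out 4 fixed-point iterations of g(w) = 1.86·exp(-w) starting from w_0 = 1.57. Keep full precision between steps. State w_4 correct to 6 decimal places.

w_1 = g(1.570000) = 0.386964
w_2 = g(0.386964) = 1.263155
w_3 = g(1.263155) = 0.525935
w_4 = g(0.525935) = 1.099265

1.099265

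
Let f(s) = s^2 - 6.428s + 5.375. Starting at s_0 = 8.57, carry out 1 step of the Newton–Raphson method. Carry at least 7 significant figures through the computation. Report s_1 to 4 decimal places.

6.3545

f'(s) = 2s - 6.428
s_0 = 8.570000: f = 23.731940, f' = 10.712000 → s_1 = 8.570000 - (23.731940)/(10.712000) = 6.354546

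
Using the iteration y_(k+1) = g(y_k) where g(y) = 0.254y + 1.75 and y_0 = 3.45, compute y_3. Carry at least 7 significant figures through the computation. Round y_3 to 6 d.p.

y_1 = g(3.450000) = 2.626300
y_2 = g(2.626300) = 2.417080
y_3 = g(2.417080) = 2.363938

2.363938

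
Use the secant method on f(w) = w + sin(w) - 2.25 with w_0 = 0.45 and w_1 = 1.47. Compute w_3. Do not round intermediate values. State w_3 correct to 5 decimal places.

1.28618

Secant update: w_(k+1) = w_k − f(w_k)·(w_k − w_(k-1))/(f(w_k) − f(w_(k-1))).
f(w_0) = -1.365034, f(w_1) = 0.214924
w_2 = 1.470000 - (0.214924)·(1.470000 - 0.450000)/(0.214924 - (-1.365034)) = 1.331248; f(w_2) = 0.052693
w_3 = 1.331248 - (0.052693)·(1.331248 - 1.470000)/(0.052693 - (0.214924)) = 1.286181; f(w_3) = -0.004049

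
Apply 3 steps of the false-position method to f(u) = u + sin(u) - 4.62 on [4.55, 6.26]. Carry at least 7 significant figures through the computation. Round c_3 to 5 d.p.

False-position update: c = (a·f(b) − b·f(a))/(f(b) − f(a)); replace the endpoint whose sign matches f(c).
f(4.550000) = -1.056844, f(6.260000) = 1.616817
step 1: c = 5.225928, f(c) = -0.265083 < 0 → new bracket [5.225928, 6.260000]
step 2: c = 5.371587, f(c) = -0.038897 < 0 → new bracket [5.371587, 6.260000]
step 3: c = 5.392458, f(c) = -0.005071 < 0 → new bracket [5.392458, 6.260000]

5.39246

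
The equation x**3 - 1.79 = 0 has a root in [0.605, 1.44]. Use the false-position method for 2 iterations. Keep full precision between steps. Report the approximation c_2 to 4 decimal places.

1.1904

False-position update: c = (a·f(b) − b·f(a))/(f(b) − f(a)); replace the endpoint whose sign matches f(c).
f(0.605000) = -1.568555, f(1.440000) = 1.195984
step 1: c = 1.078766, f(c) = -0.534603 < 0 → new bracket [1.078766, 1.440000]
step 2: c = 1.190356, f(c) = -0.103328 < 0 → new bracket [1.190356, 1.440000]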